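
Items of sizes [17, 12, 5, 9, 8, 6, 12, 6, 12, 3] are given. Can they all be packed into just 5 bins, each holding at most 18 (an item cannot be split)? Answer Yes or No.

No

Total = 90; ⌈90/18⌉ = 5.
The bound of 5 does not rule out 5, but exhaustive search shows no assignment into 5 bins of capacity 18 exists — the minimum is 6.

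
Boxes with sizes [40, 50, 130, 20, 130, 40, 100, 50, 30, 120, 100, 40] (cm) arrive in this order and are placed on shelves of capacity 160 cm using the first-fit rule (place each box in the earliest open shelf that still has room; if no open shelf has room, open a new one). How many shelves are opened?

6

  40 → shelf 1 (new)  [load 40/160]
  50 → shelf 1  [load 90/160]
  130 → shelf 2 (new)  [load 130/160]
  20 → shelf 1  [load 110/160]
  130 → shelf 3 (new)  [load 130/160]
  40 → shelf 1  [load 150/160]
  100 → shelf 4 (new)  [load 100/160]
  50 → shelf 4  [load 150/160]
  30 → shelf 2  [load 160/160]
  120 → shelf 5 (new)  [load 120/160]
  100 → shelf 6 (new)  [load 100/160]
  40 → shelf 5  [load 160/160]
6 shelves opened.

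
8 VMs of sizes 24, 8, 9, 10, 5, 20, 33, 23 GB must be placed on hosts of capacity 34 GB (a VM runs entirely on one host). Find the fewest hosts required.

Total = 33 + 24 + 23 + 20 + 10 + 9 + 8 + 5 = 132 GB.
Lower bound: ⌈132/34⌉ = 4 hosts.
A packing using 4 hosts:
  host 1: 33 = 33
  host 2: 24 + 10 = 34
  host 3: 23 + 9 = 32
  host 4: 20 + 8 + 5 = 33
This matches the lower bound, so 4 is optimal.

4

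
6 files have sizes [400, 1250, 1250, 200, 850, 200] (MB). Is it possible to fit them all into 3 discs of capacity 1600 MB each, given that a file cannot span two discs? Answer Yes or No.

A valid assignment using 3 discs:
  disc 1: 1250 + 200 = 1450
  disc 2: 1250 + 200 = 1450
  disc 3: 850 + 400 = 1250
Every load is within 1600 MB, so 3 discs suffice.

Yes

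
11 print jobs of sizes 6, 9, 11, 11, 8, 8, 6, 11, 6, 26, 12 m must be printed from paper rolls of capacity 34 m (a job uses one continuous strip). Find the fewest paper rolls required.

Total = 26 + 12 + 11 + 11 + 11 + 9 + 8 + 8 + 6 + 6 + 6 = 114 m.
Lower bound: ⌈114/34⌉ = 4 paper rolls.
A packing using 4 paper rolls:
  roll 1: 26 + 8 = 34
  roll 2: 12 + 11 + 11 = 34
  roll 3: 11 + 9 + 8 + 6 = 34
  roll 4: 6 + 6 = 12
This matches the lower bound, so 4 is optimal.

4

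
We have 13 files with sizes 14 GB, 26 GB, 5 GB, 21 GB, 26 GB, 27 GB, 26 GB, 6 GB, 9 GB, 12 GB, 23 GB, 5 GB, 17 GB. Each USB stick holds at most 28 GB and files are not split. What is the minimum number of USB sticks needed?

9

Total = 27 + 26 + 26 + 26 + 23 + 21 + 17 + 14 + 12 + 9 + 6 + 5 + 5 = 217 GB.
Lower bound: ⌈217/28⌉ = 8 USB sticks.
A packing using 9 USB sticks:
  USB stick 1: 27 = 27
  USB stick 2: 26 = 26
  USB stick 3: 26 = 26
  USB stick 4: 26 = 26
  USB stick 5: 23 + 5 = 28
  USB stick 6: 21 + 6 = 27
  USB stick 7: 17 + 9 = 26
  USB stick 8: 14 + 12 = 26
  USB stick 9: 5 = 5
No arrangement into 8 USB sticks stays within capacity, so 9 is optimal.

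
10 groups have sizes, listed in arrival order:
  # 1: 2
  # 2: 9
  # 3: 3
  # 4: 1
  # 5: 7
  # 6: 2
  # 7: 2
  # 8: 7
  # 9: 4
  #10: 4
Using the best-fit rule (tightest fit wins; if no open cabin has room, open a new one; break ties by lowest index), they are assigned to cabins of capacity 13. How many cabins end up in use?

4

  2 → cabin 1 (new)  [load 2/13]
  9 → cabin 1  [load 11/13]
  3 → cabin 2 (new)  [load 3/13]
  1 → cabin 1  [load 12/13]
  7 → cabin 2  [load 10/13]
  2 → cabin 2  [load 12/13]
  2 → cabin 3 (new)  [load 2/13]
  7 → cabin 3  [load 9/13]
  4 → cabin 3  [load 13/13]
  4 → cabin 4 (new)  [load 4/13]
4 cabins opened.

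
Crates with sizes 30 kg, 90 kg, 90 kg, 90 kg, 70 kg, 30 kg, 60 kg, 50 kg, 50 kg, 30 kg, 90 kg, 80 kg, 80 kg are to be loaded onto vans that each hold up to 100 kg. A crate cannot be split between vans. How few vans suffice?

10

Total = 90 + 90 + 90 + 90 + 80 + 80 + 70 + 60 + 50 + 50 + 30 + 30 + 30 = 840 kg.
Lower bound: ⌈840/100⌉ = 9 vans.
A packing using 10 vans:
  van 1: 90 = 90
  van 2: 90 = 90
  van 3: 90 = 90
  van 4: 90 = 90
  van 5: 80 = 80
  van 6: 80 = 80
  van 7: 70 + 30 = 100
  van 8: 60 + 30 = 90
  van 9: 50 + 50 = 100
  van 10: 30 = 30
No arrangement into 9 vans stays within capacity, so 10 is optimal.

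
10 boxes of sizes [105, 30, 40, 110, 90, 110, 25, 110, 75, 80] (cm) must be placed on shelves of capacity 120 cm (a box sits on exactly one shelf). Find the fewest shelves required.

Total = 110 + 110 + 110 + 105 + 90 + 80 + 75 + 40 + 30 + 25 = 775 cm.
Lower bound: ⌈775/120⌉ = 7 shelves.
A packing using 7 shelves:
  shelf 1: 110 = 110
  shelf 2: 110 = 110
  shelf 3: 110 = 110
  shelf 4: 105 = 105
  shelf 5: 90 + 30 = 120
  shelf 6: 80 + 40 = 120
  shelf 7: 75 + 25 = 100
This matches the lower bound, so 7 is optimal.

7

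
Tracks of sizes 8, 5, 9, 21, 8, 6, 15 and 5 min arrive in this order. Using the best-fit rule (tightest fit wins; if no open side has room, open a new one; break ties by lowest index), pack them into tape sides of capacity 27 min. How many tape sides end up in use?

3

  8 → side 1 (new)  [load 8/27]
  5 → side 1  [load 13/27]
  9 → side 1  [load 22/27]
  21 → side 2 (new)  [load 21/27]
  8 → side 3 (new)  [load 8/27]
  6 → side 2  [load 27/27]
  15 → side 3  [load 23/27]
  5 → side 1  [load 27/27]
3 tape sides opened.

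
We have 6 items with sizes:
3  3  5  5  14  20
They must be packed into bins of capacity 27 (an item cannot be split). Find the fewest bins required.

Total = 20 + 14 + 5 + 5 + 3 + 3 = 50.
Lower bound: ⌈50/27⌉ = 2 bins.
A packing using 2 bins:
  bin 1: 20 + 5 = 25
  bin 2: 14 + 5 + 3 + 3 = 25
This matches the lower bound, so 2 is optimal.

2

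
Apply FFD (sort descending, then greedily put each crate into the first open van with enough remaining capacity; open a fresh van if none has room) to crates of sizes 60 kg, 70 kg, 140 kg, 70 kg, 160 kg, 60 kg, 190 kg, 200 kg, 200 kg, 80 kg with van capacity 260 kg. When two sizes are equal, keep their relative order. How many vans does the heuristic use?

5

Sorted descending: 200, 200, 190, 160, 140, 80, 70, 70, 60, 60.
  200 → van 1 (new)  [load 200/260]
  200 → van 2 (new)  [load 200/260]
  190 → van 3 (new)  [load 190/260]
  160 → van 4 (new)  [load 160/260]
  140 → van 5 (new)  [load 140/260]
  80 → van 4  [load 240/260]
  70 → van 3  [load 260/260]
  70 → van 5  [load 210/260]
  60 → van 1  [load 260/260]
  60 → van 2  [load 260/260]
5 vans opened.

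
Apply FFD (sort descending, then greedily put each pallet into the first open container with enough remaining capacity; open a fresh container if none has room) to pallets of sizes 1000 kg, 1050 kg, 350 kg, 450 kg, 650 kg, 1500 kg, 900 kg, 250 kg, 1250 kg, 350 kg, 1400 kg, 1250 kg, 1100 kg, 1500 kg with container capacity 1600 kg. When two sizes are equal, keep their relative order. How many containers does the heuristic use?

9

Sorted descending: 1500, 1500, 1400, 1250, 1250, 1100, 1050, 1000, 900, 650, 450, 350, 350, 250.
  1500 → container 1 (new)  [load 1500/1600]
  1500 → container 2 (new)  [load 1500/1600]
  1400 → container 3 (new)  [load 1400/1600]
  1250 → container 4 (new)  [load 1250/1600]
  1250 → container 5 (new)  [load 1250/1600]
  1100 → container 6 (new)  [load 1100/1600]
  1050 → container 7 (new)  [load 1050/1600]
  1000 → container 8 (new)  [load 1000/1600]
  900 → container 9 (new)  [load 900/1600]
  650 → container 9  [load 1550/1600]
  450 → container 6  [load 1550/1600]
  350 → container 4  [load 1600/1600]
  350 → container 5  [load 1600/1600]
  250 → container 7  [load 1300/1600]
9 containers opened.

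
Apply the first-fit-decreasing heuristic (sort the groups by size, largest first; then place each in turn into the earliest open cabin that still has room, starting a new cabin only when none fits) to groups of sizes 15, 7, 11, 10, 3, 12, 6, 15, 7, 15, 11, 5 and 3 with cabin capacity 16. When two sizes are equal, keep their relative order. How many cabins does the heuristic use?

8

Sorted descending: 15, 15, 15, 12, 11, 11, 10, 7, 7, 6, 5, 3, 3.
  15 → cabin 1 (new)  [load 15/16]
  15 → cabin 2 (new)  [load 15/16]
  15 → cabin 3 (new)  [load 15/16]
  12 → cabin 4 (new)  [load 12/16]
  11 → cabin 5 (new)  [load 11/16]
  11 → cabin 6 (new)  [load 11/16]
  10 → cabin 7 (new)  [load 10/16]
  7 → cabin 8 (new)  [load 7/16]
  7 → cabin 8  [load 14/16]
  6 → cabin 7  [load 16/16]
  5 → cabin 5  [load 16/16]
  3 → cabin 4  [load 15/16]
  3 → cabin 6  [load 14/16]
8 cabins opened.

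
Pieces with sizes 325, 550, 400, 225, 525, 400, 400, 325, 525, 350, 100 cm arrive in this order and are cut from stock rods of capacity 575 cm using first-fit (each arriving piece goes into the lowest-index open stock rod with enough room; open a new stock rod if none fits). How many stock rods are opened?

  325 → stock rod 1 (new)  [load 325/575]
  550 → stock rod 2 (new)  [load 550/575]
  400 → stock rod 3 (new)  [load 400/575]
  225 → stock rod 1  [load 550/575]
  525 → stock rod 4 (new)  [load 525/575]
  400 → stock rod 5 (new)  [load 400/575]
  400 → stock rod 6 (new)  [load 400/575]
  325 → stock rod 7 (new)  [load 325/575]
  525 → stock rod 8 (new)  [load 525/575]
  350 → stock rod 9 (new)  [load 350/575]
  100 → stock rod 3  [load 500/575]
9 stock rods opened.

9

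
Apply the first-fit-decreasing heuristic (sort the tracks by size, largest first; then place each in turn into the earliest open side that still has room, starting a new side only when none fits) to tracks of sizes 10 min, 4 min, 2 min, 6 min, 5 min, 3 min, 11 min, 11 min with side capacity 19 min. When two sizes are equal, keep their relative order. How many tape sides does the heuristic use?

Sorted descending: 11, 11, 10, 6, 5, 4, 3, 2.
  11 → side 1 (new)  [load 11/19]
  11 → side 2 (new)  [load 11/19]
  10 → side 3 (new)  [load 10/19]
  6 → side 1  [load 17/19]
  5 → side 2  [load 16/19]
  4 → side 3  [load 14/19]
  3 → side 2  [load 19/19]
  2 → side 1  [load 19/19]
3 tape sides opened.

3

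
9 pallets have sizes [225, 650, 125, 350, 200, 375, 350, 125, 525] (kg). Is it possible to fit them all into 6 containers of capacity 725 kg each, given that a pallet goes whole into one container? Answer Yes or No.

A valid assignment using 5 containers:
  container 1: 650 = 650
  container 2: 525 + 200 = 725
  container 3: 375 + 350 = 725
  container 4: 350 + 225 + 125 = 700
  container 5: 125 = 125
That uses only 5 ≤ 6, so 6 containers are enough.

Yes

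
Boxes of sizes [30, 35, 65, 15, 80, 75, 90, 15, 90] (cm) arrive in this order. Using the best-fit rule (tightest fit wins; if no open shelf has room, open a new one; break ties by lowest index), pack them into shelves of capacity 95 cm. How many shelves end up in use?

  30 → shelf 1 (new)  [load 30/95]
  35 → shelf 1  [load 65/95]
  65 → shelf 2 (new)  [load 65/95]
  15 → shelf 1  [load 80/95]
  80 → shelf 3 (new)  [load 80/95]
  75 → shelf 4 (new)  [load 75/95]
  90 → shelf 5 (new)  [load 90/95]
  15 → shelf 1  [load 95/95]
  90 → shelf 6 (new)  [load 90/95]
6 shelves opened.

6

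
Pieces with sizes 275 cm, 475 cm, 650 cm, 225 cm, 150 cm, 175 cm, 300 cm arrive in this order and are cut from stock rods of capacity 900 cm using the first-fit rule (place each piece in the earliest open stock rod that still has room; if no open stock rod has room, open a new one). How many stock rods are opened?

  275 → stock rod 1 (new)  [load 275/900]
  475 → stock rod 1  [load 750/900]
  650 → stock rod 2 (new)  [load 650/900]
  225 → stock rod 2  [load 875/900]
  150 → stock rod 1  [load 900/900]
  175 → stock rod 3 (new)  [load 175/900]
  300 → stock rod 3  [load 475/900]
3 stock rods opened.

3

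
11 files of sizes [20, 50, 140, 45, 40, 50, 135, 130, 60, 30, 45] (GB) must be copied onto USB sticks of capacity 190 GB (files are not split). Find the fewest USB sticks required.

Total = 140 + 135 + 130 + 60 + 50 + 50 + 45 + 45 + 40 + 30 + 20 = 745 GB.
Lower bound: ⌈745/190⌉ = 4 USB sticks.
A packing using 4 USB sticks:
  USB stick 1: 140 + 50 = 190
  USB stick 2: 135 + 50 = 185
  USB stick 3: 130 + 60 = 190
  USB stick 4: 45 + 45 + 40 + 30 + 20 = 180
This matches the lower bound, so 4 is optimal.

4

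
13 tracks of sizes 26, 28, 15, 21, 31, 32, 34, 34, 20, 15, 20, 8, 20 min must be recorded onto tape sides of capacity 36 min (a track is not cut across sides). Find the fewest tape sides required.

10

Total = 34 + 34 + 32 + 31 + 28 + 26 + 21 + 20 + 20 + 20 + 15 + 15 + 8 = 304 min.
Lower bound: ⌈304/36⌉ = 9 tape sides.
Also, 10 tracks each exceed 18 min, and no two of those can share a side, so at least 10 tape sides are needed.
A packing using 10 tape sides:
  side 1: 34 = 34
  side 2: 34 = 34
  side 3: 32 = 32
  side 4: 31 = 31
  side 5: 28 + 8 = 36
  side 6: 26 = 26
  side 7: 21 + 15 = 36
  side 8: 20 + 15 = 35
  side 9: 20 = 20
  side 10: 20 = 20
This matches the lower bound, so 10 is optimal.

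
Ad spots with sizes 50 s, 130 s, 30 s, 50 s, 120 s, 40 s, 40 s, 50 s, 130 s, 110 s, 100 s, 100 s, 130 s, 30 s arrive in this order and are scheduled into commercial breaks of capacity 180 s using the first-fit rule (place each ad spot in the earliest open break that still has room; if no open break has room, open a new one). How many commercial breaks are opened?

  50 → break 1 (new)  [load 50/180]
  130 → break 1  [load 180/180]
  30 → break 2 (new)  [load 30/180]
  50 → break 2  [load 80/180]
  120 → break 3 (new)  [load 120/180]
  40 → break 2  [load 120/180]
  40 → break 2  [load 160/180]
  50 → break 3  [load 170/180]
  130 → break 4 (new)  [load 130/180]
  110 → break 5 (new)  [load 110/180]
  100 → break 6 (new)  [load 100/180]
  100 → break 7 (new)  [load 100/180]
  130 → break 8 (new)  [load 130/180]
  30 → break 4  [load 160/180]
8 commercial breaks opened.

8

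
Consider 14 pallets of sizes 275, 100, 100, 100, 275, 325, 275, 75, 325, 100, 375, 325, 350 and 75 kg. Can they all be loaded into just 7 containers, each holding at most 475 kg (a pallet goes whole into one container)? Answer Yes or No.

No

Total = 3075 kg; ⌈3075/475⌉ = 7.
8 pallets each exceed half the capacity and cannot share a container, forcing at least 8 containers.
At least 8 containers are required, but only 7 are allowed.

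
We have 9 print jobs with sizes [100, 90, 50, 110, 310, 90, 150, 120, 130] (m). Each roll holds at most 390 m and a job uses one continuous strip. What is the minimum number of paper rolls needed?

Total = 310 + 150 + 130 + 120 + 110 + 100 + 90 + 90 + 50 = 1150 m.
Lower bound: ⌈1150/390⌉ = 3 paper rolls.
A packing using 4 paper rolls:
  roll 1: 310 + 50 = 360
  roll 2: 150 + 130 + 110 = 390
  roll 3: 120 + 100 + 90 = 310
  roll 4: 90 = 90
No arrangement into 3 paper rolls stays within capacity, so 4 is optimal.

4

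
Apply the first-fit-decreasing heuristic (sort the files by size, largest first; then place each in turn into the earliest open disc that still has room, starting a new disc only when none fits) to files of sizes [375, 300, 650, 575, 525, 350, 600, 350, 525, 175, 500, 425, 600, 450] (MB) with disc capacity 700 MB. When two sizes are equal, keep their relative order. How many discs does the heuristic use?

Sorted descending: 650, 600, 600, 575, 525, 525, 500, 450, 425, 375, 350, 350, 300, 175.
  650 → disc 1 (new)  [load 650/700]
  600 → disc 2 (new)  [load 600/700]
  600 → disc 3 (new)  [load 600/700]
  575 → disc 4 (new)  [load 575/700]
  525 → disc 5 (new)  [load 525/700]
  525 → disc 6 (new)  [load 525/700]
  500 → disc 7 (new)  [load 500/700]
  450 → disc 8 (new)  [load 450/700]
  425 → disc 9 (new)  [load 425/700]
  375 → disc 10 (new)  [load 375/700]
  350 → disc 11 (new)  [load 350/700]
  350 → disc 11  [load 700/700]
  300 → disc 10  [load 675/700]
  175 → disc 5  [load 700/700]
11 discs opened.

11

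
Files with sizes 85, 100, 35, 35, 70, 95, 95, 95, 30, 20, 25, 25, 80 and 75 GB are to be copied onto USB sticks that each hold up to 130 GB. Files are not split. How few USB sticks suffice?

8

Total = 100 + 95 + 95 + 95 + 85 + 80 + 75 + 70 + 35 + 35 + 30 + 25 + 25 + 20 = 865 GB.
Lower bound: ⌈865/130⌉ = 7 USB sticks.
Also, 8 files each exceed 65 GB, and no two of those can share a USB stick, so at least 8 USB sticks are needed.
A packing using 8 USB sticks:
  USB stick 1: 100 + 30 = 130
  USB stick 2: 95 + 35 = 130
  USB stick 3: 95 + 35 = 130
  USB stick 4: 95 + 25 = 120
  USB stick 5: 85 + 25 + 20 = 130
  USB stick 6: 80 = 80
  USB stick 7: 75 = 75
  USB stick 8: 70 = 70
This matches the lower bound, so 8 is optimal.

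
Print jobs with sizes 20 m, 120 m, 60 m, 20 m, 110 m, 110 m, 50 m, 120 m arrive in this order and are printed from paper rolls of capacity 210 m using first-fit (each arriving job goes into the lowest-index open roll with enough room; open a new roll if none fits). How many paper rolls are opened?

  20 → roll 1 (new)  [load 20/210]
  120 → roll 1  [load 140/210]
  60 → roll 1  [load 200/210]
  20 → roll 2 (new)  [load 20/210]
  110 → roll 2  [load 130/210]
  110 → roll 3 (new)  [load 110/210]
  50 → roll 2  [load 180/210]
  120 → roll 4 (new)  [load 120/210]
4 paper rolls opened.

4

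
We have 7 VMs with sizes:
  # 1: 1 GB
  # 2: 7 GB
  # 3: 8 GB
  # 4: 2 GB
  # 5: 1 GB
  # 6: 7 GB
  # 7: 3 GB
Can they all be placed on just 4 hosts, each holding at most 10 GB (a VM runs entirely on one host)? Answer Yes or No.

Yes

A valid assignment using 3 hosts:
  host 1: 8 + 2 = 10
  host 2: 7 + 3 = 10
  host 3: 7 + 1 + 1 = 9
That uses only 3 ≤ 4, so 4 hosts are enough.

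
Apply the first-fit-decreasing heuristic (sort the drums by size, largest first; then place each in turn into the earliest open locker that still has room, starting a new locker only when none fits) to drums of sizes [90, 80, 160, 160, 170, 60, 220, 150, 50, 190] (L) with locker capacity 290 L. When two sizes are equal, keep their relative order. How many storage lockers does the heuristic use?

Sorted descending: 220, 190, 170, 160, 160, 150, 90, 80, 60, 50.
  220 → locker 1 (new)  [load 220/290]
  190 → locker 2 (new)  [load 190/290]
  170 → locker 3 (new)  [load 170/290]
  160 → locker 4 (new)  [load 160/290]
  160 → locker 5 (new)  [load 160/290]
  150 → locker 6 (new)  [load 150/290]
  90 → locker 2  [load 280/290]
  80 → locker 3  [load 250/290]
  60 → locker 1  [load 280/290]
  50 → locker 4  [load 210/290]
6 storage lockers opened.

6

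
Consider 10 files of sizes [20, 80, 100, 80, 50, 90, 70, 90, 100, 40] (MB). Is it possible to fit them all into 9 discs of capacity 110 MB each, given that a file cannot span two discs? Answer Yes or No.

A valid assignment using 8 discs:
  disc 1: 100 = 100
  disc 2: 100 = 100
  disc 3: 90 + 20 = 110
  disc 4: 90 = 90
  disc 5: 80 = 80
  disc 6: 80 = 80
  disc 7: 70 + 40 = 110
  disc 8: 50 = 50
That uses only 8 ≤ 9, so 9 discs are enough.

Yes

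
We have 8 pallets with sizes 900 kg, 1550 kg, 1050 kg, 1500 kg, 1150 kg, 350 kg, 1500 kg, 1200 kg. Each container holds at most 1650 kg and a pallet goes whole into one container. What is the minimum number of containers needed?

7

Total = 1550 + 1500 + 1500 + 1200 + 1150 + 1050 + 900 + 350 = 9200 kg.
Lower bound: ⌈9200/1650⌉ = 6 containers.
Also, 7 pallets each exceed 825 kg, and no two of those can share a container, so at least 7 containers are needed.
A packing using 7 containers:
  container 1: 1550 = 1550
  container 2: 1500 = 1500
  container 3: 1500 = 1500
  container 4: 1200 + 350 = 1550
  container 5: 1150 = 1150
  container 6: 1050 = 1050
  container 7: 900 = 900
This matches the lower bound, so 7 is optimal.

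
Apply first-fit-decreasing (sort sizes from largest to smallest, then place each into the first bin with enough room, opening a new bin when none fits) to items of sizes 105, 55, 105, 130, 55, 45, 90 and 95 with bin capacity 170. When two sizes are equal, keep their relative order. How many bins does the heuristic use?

Sorted descending: 130, 105, 105, 95, 90, 55, 55, 45.
  130 → bin 1 (new)  [load 130/170]
  105 → bin 2 (new)  [load 105/170]
  105 → bin 3 (new)  [load 105/170]
  95 → bin 4 (new)  [load 95/170]
  90 → bin 5 (new)  [load 90/170]
  55 → bin 2  [load 160/170]
  55 → bin 3  [load 160/170]
  45 → bin 4  [load 140/170]
5 bins opened.

5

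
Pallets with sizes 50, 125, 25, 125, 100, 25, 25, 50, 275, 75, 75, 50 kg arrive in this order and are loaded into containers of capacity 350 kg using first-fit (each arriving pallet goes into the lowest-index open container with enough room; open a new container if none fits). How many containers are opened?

  50 → container 1 (new)  [load 50/350]
  125 → container 1  [load 175/350]
  25 → container 1  [load 200/350]
  125 → container 1  [load 325/350]
  100 → container 2 (new)  [load 100/350]
  25 → container 1  [load 350/350]
  25 → container 2  [load 125/350]
  50 → container 2  [load 175/350]
  275 → container 3 (new)  [load 275/350]
  75 → container 2  [load 250/350]
  75 → container 2  [load 325/350]
  50 → container 3  [load 325/350]
3 containers opened.

3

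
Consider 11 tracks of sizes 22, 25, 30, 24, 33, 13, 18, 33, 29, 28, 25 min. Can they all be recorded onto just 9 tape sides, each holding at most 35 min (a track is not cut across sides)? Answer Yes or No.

No

Total = 280 min; ⌈280/35⌉ = 8.
10 tracks each exceed half the capacity and cannot share a side, forcing at least 10 tape sides.
At least 10 tape sides are required, but only 9 are allowed.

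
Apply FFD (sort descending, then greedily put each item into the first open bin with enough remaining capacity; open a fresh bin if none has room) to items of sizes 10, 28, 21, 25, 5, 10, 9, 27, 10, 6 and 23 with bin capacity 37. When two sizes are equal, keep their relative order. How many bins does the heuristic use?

5

Sorted descending: 28, 27, 25, 23, 21, 10, 10, 10, 9, 6, 5.
  28 → bin 1 (new)  [load 28/37]
  27 → bin 2 (new)  [load 27/37]
  25 → bin 3 (new)  [load 25/37]
  23 → bin 4 (new)  [load 23/37]
  21 → bin 5 (new)  [load 21/37]
  10 → bin 2  [load 37/37]
  10 → bin 3  [load 35/37]
  10 → bin 4  [load 33/37]
  9 → bin 1  [load 37/37]
  6 → bin 5  [load 27/37]
  5 → bin 5  [load 32/37]
5 bins opened.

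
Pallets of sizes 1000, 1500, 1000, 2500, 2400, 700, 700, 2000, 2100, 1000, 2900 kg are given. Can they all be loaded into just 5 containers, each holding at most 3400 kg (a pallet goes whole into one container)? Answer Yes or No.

No

Total = 17800 kg; ⌈17800/3400⌉ = 6.
At least 6 containers are required, but only 5 are allowed.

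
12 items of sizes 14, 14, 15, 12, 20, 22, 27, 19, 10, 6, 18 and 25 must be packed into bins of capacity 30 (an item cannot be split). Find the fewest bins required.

Total = 27 + 25 + 22 + 20 + 19 + 18 + 15 + 14 + 14 + 12 + 10 + 6 = 202.
Lower bound: ⌈202/30⌉ = 7 bins.
A packing using 8 bins:
  bin 1: 27 = 27
  bin 2: 25 = 25
  bin 3: 22 + 6 = 28
  bin 4: 20 + 10 = 30
  bin 5: 19 = 19
  bin 6: 18 + 12 = 30
  bin 7: 15 + 14 = 29
  bin 8: 14 = 14
No arrangement into 7 bins stays within capacity, so 8 is optimal.

8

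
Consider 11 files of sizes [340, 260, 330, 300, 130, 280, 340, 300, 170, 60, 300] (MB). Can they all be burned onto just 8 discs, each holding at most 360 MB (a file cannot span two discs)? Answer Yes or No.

Total = 2810 MB; ⌈2810/360⌉ = 8.
The bound of 8 does not rule out 8, but exhaustive search shows no assignment into 8 discs of capacity 360 MB exists — the minimum is 9.

No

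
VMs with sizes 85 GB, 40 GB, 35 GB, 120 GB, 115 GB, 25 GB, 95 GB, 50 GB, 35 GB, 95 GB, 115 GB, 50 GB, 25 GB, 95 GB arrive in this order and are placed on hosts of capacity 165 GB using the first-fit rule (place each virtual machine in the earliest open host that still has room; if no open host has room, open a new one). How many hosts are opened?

7

  85 → host 1 (new)  [load 85/165]
  40 → host 1  [load 125/165]
  35 → host 1  [load 160/165]
  120 → host 2 (new)  [load 120/165]
  115 → host 3 (new)  [load 115/165]
  25 → host 2  [load 145/165]
  95 → host 4 (new)  [load 95/165]
  50 → host 3  [load 165/165]
  35 → host 4  [load 130/165]
  95 → host 5 (new)  [load 95/165]
  115 → host 6 (new)  [load 115/165]
  50 → host 5  [load 145/165]
  25 → host 4  [load 155/165]
  95 → host 7 (new)  [load 95/165]
7 hosts opened.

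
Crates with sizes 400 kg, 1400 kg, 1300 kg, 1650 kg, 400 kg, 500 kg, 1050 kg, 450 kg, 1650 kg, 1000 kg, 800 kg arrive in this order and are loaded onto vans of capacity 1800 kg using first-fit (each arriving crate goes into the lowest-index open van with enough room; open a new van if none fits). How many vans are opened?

  400 → van 1 (new)  [load 400/1800]
  1400 → van 1  [load 1800/1800]
  1300 → van 2 (new)  [load 1300/1800]
  1650 → van 3 (new)  [load 1650/1800]
  400 → van 2  [load 1700/1800]
  500 → van 4 (new)  [load 500/1800]
  1050 → van 4  [load 1550/1800]
  450 → van 5 (new)  [load 450/1800]
  1650 → van 6 (new)  [load 1650/1800]
  1000 → van 5  [load 1450/1800]
  800 → van 7 (new)  [load 800/1800]
7 vans opened.

7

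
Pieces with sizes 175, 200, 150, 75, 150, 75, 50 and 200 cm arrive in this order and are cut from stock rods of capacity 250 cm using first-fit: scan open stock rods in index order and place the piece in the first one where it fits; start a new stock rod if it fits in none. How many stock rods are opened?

5

  175 → stock rod 1 (new)  [load 175/250]
  200 → stock rod 2 (new)  [load 200/250]
  150 → stock rod 3 (new)  [load 150/250]
  75 → stock rod 1  [load 250/250]
  150 → stock rod 4 (new)  [load 150/250]
  75 → stock rod 3  [load 225/250]
  50 → stock rod 2  [load 250/250]
  200 → stock rod 5 (new)  [load 200/250]
5 stock rods opened.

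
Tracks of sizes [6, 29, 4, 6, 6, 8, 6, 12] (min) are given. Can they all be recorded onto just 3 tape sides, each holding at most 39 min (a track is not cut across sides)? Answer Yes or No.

A valid assignment using 2 tape sides:
  side 1: 29 + 6 + 4 = 39
  side 2: 12 + 8 + 6 + 6 + 6 = 38
That uses only 2 ≤ 3, so 3 tape sides are enough.

Yes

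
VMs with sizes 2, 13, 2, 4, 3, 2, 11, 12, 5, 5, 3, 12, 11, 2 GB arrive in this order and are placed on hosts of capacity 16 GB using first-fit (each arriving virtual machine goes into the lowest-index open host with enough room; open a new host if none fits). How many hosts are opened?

  2 → host 1 (new)  [load 2/16]
  13 → host 1  [load 15/16]
  2 → host 2 (new)  [load 2/16]
  4 → host 2  [load 6/16]
  3 → host 2  [load 9/16]
  2 → host 2  [load 11/16]
  11 → host 3 (new)  [load 11/16]
  12 → host 4 (new)  [load 12/16]
  5 → host 2  [load 16/16]
  5 → host 3  [load 16/16]
  3 → host 4  [load 15/16]
  12 → host 5 (new)  [load 12/16]
  11 → host 6 (new)  [load 11/16]
  2 → host 5  [load 14/16]
6 hosts opened.

6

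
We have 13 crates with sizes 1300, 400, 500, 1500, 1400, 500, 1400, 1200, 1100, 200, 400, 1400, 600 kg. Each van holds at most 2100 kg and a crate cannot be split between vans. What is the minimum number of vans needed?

Total = 1500 + 1400 + 1400 + 1400 + 1300 + 1200 + 1100 + 600 + 500 + 500 + 400 + 400 + 200 = 11900 kg.
Lower bound: ⌈11900/2100⌉ = 6 vans.
Also, 7 crates each exceed 1050 kg, and no two of those can share a van, so at least 7 vans are needed.
A packing using 7 vans:
  van 1: 1500 + 600 = 2100
  van 2: 1400 + 500 + 200 = 2100
  van 3: 1400 + 500 = 1900
  van 4: 1400 + 400 = 1800
  van 5: 1300 + 400 = 1700
  van 6: 1200 = 1200
  van 7: 1100 = 1100
This matches the lower bound, so 7 is optimal.

7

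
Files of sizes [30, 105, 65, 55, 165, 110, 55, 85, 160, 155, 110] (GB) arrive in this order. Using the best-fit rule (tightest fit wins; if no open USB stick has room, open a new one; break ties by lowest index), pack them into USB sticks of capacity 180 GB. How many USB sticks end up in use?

8

  30 → USB stick 1 (new)  [load 30/180]
  105 → USB stick 1  [load 135/180]
  65 → USB stick 2 (new)  [load 65/180]
  55 → USB stick 2  [load 120/180]
  165 → USB stick 3 (new)  [load 165/180]
  110 → USB stick 4 (new)  [load 110/180]
  55 → USB stick 2  [load 175/180]
  85 → USB stick 5 (new)  [load 85/180]
  160 → USB stick 6 (new)  [load 160/180]
  155 → USB stick 7 (new)  [load 155/180]
  110 → USB stick 8 (new)  [load 110/180]
8 USB sticks opened.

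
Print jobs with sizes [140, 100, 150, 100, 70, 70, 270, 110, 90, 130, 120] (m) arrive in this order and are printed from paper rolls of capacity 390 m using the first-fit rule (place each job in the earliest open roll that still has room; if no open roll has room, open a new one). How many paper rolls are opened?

  140 → roll 1 (new)  [load 140/390]
  100 → roll 1  [load 240/390]
  150 → roll 1  [load 390/390]
  100 → roll 2 (new)  [load 100/390]
  70 → roll 2  [load 170/390]
  70 → roll 2  [load 240/390]
  270 → roll 3 (new)  [load 270/390]
  110 → roll 2  [load 350/390]
  90 → roll 3  [load 360/390]
  130 → roll 4 (new)  [load 130/390]
  120 → roll 4  [load 250/390]
4 paper rolls opened.

4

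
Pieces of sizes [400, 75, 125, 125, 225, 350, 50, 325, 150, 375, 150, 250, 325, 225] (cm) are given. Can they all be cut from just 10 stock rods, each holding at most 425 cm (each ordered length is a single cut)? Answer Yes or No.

Yes

A valid assignment using 9 stock rods:
  stock rod 1: 400 = 400
  stock rod 2: 375 + 50 = 425
  stock rod 3: 350 + 75 = 425
  stock rod 4: 325 = 325
  stock rod 5: 325 = 325
  stock rod 6: 250 + 150 = 400
  stock rod 7: 225 + 150 = 375
  stock rod 8: 225 + 125 = 350
  stock rod 9: 125 = 125
That uses only 9 ≤ 10, so 10 stock rods are enough.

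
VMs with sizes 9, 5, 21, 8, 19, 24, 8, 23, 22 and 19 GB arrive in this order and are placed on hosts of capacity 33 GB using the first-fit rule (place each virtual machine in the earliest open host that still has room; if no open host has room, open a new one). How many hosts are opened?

  9 → host 1 (new)  [load 9/33]
  5 → host 1  [load 14/33]
  21 → host 2 (new)  [load 21/33]
  8 → host 1  [load 22/33]
  19 → host 3 (new)  [load 19/33]
  24 → host 4 (new)  [load 24/33]
  8 → host 1  [load 30/33]
  23 → host 5 (new)  [load 23/33]
  22 → host 6 (new)  [load 22/33]
  19 → host 7 (new)  [load 19/33]
7 hosts opened.

7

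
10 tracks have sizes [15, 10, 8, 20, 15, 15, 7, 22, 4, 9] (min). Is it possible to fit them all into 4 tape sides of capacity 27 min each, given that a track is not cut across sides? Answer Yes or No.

Total = 125 min; ⌈125/27⌉ = 5.
At least 5 tape sides are required, but only 4 are allowed.

No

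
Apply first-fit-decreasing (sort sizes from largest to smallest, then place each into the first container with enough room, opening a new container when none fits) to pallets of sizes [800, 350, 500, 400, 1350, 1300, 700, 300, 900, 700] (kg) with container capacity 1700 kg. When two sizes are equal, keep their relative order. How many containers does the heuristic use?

Sorted descending: 1350, 1300, 900, 800, 700, 700, 500, 400, 350, 300.
  1350 → container 1 (new)  [load 1350/1700]
  1300 → container 2 (new)  [load 1300/1700]
  900 → container 3 (new)  [load 900/1700]
  800 → container 3  [load 1700/1700]
  700 → container 4 (new)  [load 700/1700]
  700 → container 4  [load 1400/1700]
  500 → container 5 (new)  [load 500/1700]
  400 → container 2  [load 1700/1700]
  350 → container 1  [load 1700/1700]
  300 → container 4  [load 1700/1700]
5 containers opened.

5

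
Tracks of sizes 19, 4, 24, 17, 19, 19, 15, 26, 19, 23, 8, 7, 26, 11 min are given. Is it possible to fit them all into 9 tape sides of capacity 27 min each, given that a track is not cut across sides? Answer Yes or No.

Total = 237 min; ⌈237/27⌉ = 9.
10 tracks each exceed half the capacity and cannot share a side, forcing at least 10 tape sides.
At least 10 tape sides are required, but only 9 are allowed.

No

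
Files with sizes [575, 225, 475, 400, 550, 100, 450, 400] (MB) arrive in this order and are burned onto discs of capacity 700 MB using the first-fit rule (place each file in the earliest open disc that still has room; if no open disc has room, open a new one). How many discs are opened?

  575 → disc 1 (new)  [load 575/700]
  225 → disc 2 (new)  [load 225/700]
  475 → disc 2  [load 700/700]
  400 → disc 3 (new)  [load 400/700]
  550 → disc 4 (new)  [load 550/700]
  100 → disc 1  [load 675/700]
  450 → disc 5 (new)  [load 450/700]
  400 → disc 6 (new)  [load 400/700]
6 discs opened.

6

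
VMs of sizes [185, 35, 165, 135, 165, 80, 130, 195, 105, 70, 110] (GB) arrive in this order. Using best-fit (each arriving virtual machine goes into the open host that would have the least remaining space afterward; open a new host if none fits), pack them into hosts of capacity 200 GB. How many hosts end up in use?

  185 → host 1 (new)  [load 185/200]
  35 → host 2 (new)  [load 35/200]
  165 → host 2  [load 200/200]
  135 → host 3 (new)  [load 135/200]
  165 → host 4 (new)  [load 165/200]
  80 → host 5 (new)  [load 80/200]
  130 → host 6 (new)  [load 130/200]
  195 → host 7 (new)  [load 195/200]
  105 → host 5  [load 185/200]
  70 → host 6  [load 200/200]
  110 → host 8 (new)  [load 110/200]
8 hosts opened.

8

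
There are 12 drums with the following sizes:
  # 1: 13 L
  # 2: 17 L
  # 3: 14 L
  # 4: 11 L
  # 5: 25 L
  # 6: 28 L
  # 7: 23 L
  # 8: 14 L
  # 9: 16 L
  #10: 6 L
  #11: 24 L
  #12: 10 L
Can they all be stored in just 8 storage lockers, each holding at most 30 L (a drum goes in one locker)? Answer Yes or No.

Yes

A valid assignment using 8 storage lockers:
  locker 1: 28 = 28
  locker 2: 25 = 25
  locker 3: 24 + 6 = 30
  locker 4: 23 = 23
  locker 5: 17 + 13 = 30
  locker 6: 16 + 14 = 30
  locker 7: 14 + 11 = 25
  locker 8: 10 = 10
Every load is within 30 L, so 8 storage lockers suffice.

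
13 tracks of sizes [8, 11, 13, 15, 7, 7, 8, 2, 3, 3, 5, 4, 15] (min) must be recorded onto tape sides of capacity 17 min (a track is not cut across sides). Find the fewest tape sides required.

Total = 15 + 15 + 13 + 11 + 8 + 8 + 7 + 7 + 5 + 4 + 3 + 3 + 2 = 101 min.
Lower bound: ⌈101/17⌉ = 6 tape sides.
A packing using 7 tape sides:
  side 1: 15 + 2 = 17
  side 2: 15 = 15
  side 3: 13 + 4 = 17
  side 4: 11 + 5 = 16
  side 5: 8 + 8 = 16
  side 6: 7 + 7 + 3 = 17
  side 7: 3 = 3
No arrangement into 6 tape sides stays within capacity, so 7 is optimal.

7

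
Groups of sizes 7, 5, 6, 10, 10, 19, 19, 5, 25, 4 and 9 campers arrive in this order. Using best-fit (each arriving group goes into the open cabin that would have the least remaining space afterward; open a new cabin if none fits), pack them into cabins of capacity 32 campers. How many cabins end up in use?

5

  7 → cabin 1 (new)  [load 7/32]
  5 → cabin 1  [load 12/32]
  6 → cabin 1  [load 18/32]
  10 → cabin 1  [load 28/32]
  10 → cabin 2 (new)  [load 10/32]
  19 → cabin 2  [load 29/32]
  19 → cabin 3 (new)  [load 19/32]
  5 → cabin 3  [load 24/32]
  25 → cabin 4 (new)  [load 25/32]
  4 → cabin 1  [load 32/32]
  9 → cabin 5 (new)  [load 9/32]
5 cabins opened.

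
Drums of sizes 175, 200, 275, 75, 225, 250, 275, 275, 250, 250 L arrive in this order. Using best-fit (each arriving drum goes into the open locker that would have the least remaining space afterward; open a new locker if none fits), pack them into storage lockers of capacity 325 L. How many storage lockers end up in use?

  175 → locker 1 (new)  [load 175/325]
  200 → locker 2 (new)  [load 200/325]
  275 → locker 3 (new)  [load 275/325]
  75 → locker 2  [load 275/325]
  225 → locker 4 (new)  [load 225/325]
  250 → locker 5 (new)  [load 250/325]
  275 → locker 6 (new)  [load 275/325]
  275 → locker 7 (new)  [load 275/325]
  250 → locker 8 (new)  [load 250/325]
  250 → locker 9 (new)  [load 250/325]
9 storage lockers opened.

9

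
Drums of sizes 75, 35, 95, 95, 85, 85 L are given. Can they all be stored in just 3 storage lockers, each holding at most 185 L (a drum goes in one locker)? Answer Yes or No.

A valid assignment using 3 storage lockers:
  locker 1: 95 + 85 = 180
  locker 2: 95 + 85 = 180
  locker 3: 75 + 35 = 110
Every load is within 185 L, so 3 storage lockers suffice.

Yes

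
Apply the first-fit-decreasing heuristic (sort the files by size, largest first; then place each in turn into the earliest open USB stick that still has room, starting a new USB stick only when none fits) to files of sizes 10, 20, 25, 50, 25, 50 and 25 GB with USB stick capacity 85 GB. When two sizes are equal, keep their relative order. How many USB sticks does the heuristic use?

Sorted descending: 50, 50, 25, 25, 25, 20, 10.
  50 → USB stick 1 (new)  [load 50/85]
  50 → USB stick 2 (new)  [load 50/85]
  25 → USB stick 1  [load 75/85]
  25 → USB stick 2  [load 75/85]
  25 → USB stick 3 (new)  [load 25/85]
  20 → USB stick 3  [load 45/85]
  10 → USB stick 1  [load 85/85]
3 USB sticks opened.

3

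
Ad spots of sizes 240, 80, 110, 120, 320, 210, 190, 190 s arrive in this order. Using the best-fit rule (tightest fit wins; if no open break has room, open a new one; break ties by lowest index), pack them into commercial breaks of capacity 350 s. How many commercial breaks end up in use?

6

  240 → break 1 (new)  [load 240/350]
  80 → break 1  [load 320/350]
  110 → break 2 (new)  [load 110/350]
  120 → break 2  [load 230/350]
  320 → break 3 (new)  [load 320/350]
  210 → break 4 (new)  [load 210/350]
  190 → break 5 (new)  [load 190/350]
  190 → break 6 (new)  [load 190/350]
6 commercial breaks opened.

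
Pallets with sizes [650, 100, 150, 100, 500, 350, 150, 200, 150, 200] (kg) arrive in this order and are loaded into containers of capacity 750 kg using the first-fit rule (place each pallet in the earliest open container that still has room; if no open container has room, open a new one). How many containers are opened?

4

  650 → container 1 (new)  [load 650/750]
  100 → container 1  [load 750/750]
  150 → container 2 (new)  [load 150/750]
  100 → container 2  [load 250/750]
  500 → container 2  [load 750/750]
  350 → container 3 (new)  [load 350/750]
  150 → container 3  [load 500/750]
  200 → container 3  [load 700/750]
  150 → container 4 (new)  [load 150/750]
  200 → container 4  [load 350/750]
4 containers opened.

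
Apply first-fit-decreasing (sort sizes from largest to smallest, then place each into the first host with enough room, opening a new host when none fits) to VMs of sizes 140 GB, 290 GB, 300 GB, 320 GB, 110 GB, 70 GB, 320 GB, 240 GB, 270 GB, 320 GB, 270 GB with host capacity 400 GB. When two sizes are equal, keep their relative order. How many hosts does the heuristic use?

8

Sorted descending: 320, 320, 320, 300, 290, 270, 270, 240, 140, 110, 70.
  320 → host 1 (new)  [load 320/400]
  320 → host 2 (new)  [load 320/400]
  320 → host 3 (new)  [load 320/400]
  300 → host 4 (new)  [load 300/400]
  290 → host 5 (new)  [load 290/400]
  270 → host 6 (new)  [load 270/400]
  270 → host 7 (new)  [load 270/400]
  240 → host 8 (new)  [load 240/400]
  140 → host 8  [load 380/400]
  110 → host 5  [load 400/400]
  70 → host 1  [load 390/400]
8 hosts opened.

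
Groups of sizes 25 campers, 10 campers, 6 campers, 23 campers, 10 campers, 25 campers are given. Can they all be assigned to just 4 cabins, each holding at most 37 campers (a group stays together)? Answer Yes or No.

A valid assignment using 3 cabins:
  cabin 1: 25 + 10 = 35
  cabin 2: 25 + 10 = 35
  cabin 3: 23 + 6 = 29
That uses only 3 ≤ 4, so 4 cabins are enough.

Yes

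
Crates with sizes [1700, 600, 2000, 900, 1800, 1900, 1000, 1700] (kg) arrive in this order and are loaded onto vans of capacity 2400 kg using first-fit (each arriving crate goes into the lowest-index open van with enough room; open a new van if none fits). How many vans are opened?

6

  1700 → van 1 (new)  [load 1700/2400]
  600 → van 1  [load 2300/2400]
  2000 → van 2 (new)  [load 2000/2400]
  900 → van 3 (new)  [load 900/2400]
  1800 → van 4 (new)  [load 1800/2400]
  1900 → van 5 (new)  [load 1900/2400]
  1000 → van 3  [load 1900/2400]
  1700 → van 6 (new)  [load 1700/2400]
6 vans opened.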